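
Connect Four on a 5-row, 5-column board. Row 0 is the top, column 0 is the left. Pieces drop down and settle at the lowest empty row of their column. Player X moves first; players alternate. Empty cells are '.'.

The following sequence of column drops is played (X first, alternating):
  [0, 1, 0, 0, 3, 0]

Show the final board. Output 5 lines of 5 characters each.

Answer: .....
O....
O....
X....
XO.X.

Derivation:
Move 1: X drops in col 0, lands at row 4
Move 2: O drops in col 1, lands at row 4
Move 3: X drops in col 0, lands at row 3
Move 4: O drops in col 0, lands at row 2
Move 5: X drops in col 3, lands at row 4
Move 6: O drops in col 0, lands at row 1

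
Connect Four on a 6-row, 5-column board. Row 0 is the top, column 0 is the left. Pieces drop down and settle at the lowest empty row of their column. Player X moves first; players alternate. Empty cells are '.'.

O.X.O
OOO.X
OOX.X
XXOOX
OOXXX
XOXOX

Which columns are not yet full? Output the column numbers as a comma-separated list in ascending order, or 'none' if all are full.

col 0: top cell = 'O' → FULL
col 1: top cell = '.' → open
col 2: top cell = 'X' → FULL
col 3: top cell = '.' → open
col 4: top cell = 'O' → FULL

Answer: 1,3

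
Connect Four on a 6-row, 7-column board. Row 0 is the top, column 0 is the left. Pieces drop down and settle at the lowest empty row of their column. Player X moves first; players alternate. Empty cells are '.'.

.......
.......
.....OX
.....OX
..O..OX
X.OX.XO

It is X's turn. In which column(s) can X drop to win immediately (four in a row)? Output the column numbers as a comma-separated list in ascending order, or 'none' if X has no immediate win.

col 0: drop X → no win
col 1: drop X → no win
col 2: drop X → no win
col 3: drop X → no win
col 4: drop X → no win
col 5: drop X → no win
col 6: drop X → WIN!

Answer: 6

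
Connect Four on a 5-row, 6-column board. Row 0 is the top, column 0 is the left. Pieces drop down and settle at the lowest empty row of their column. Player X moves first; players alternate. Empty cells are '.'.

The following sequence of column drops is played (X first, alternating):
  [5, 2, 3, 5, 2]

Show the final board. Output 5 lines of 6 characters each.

Answer: ......
......
......
..X..O
..OX.X

Derivation:
Move 1: X drops in col 5, lands at row 4
Move 2: O drops in col 2, lands at row 4
Move 3: X drops in col 3, lands at row 4
Move 4: O drops in col 5, lands at row 3
Move 5: X drops in col 2, lands at row 3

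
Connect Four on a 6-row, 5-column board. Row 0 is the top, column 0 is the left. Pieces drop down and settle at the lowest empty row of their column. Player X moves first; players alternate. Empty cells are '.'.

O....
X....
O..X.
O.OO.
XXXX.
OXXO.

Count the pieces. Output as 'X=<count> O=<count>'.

X=8 O=7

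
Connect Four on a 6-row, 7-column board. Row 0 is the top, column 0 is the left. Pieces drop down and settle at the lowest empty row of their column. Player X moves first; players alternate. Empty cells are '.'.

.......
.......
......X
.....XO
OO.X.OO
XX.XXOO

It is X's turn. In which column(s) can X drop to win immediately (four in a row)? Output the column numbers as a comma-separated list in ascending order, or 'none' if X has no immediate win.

col 0: drop X → no win
col 1: drop X → no win
col 2: drop X → WIN!
col 3: drop X → no win
col 4: drop X → WIN!
col 5: drop X → no win
col 6: drop X → no win

Answer: 2,4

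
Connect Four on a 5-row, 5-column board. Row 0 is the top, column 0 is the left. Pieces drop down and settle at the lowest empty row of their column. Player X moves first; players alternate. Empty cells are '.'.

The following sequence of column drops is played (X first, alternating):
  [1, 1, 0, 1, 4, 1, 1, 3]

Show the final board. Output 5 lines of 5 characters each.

Move 1: X drops in col 1, lands at row 4
Move 2: O drops in col 1, lands at row 3
Move 3: X drops in col 0, lands at row 4
Move 4: O drops in col 1, lands at row 2
Move 5: X drops in col 4, lands at row 4
Move 6: O drops in col 1, lands at row 1
Move 7: X drops in col 1, lands at row 0
Move 8: O drops in col 3, lands at row 4

Answer: .X...
.O...
.O...
.O...
XX.OX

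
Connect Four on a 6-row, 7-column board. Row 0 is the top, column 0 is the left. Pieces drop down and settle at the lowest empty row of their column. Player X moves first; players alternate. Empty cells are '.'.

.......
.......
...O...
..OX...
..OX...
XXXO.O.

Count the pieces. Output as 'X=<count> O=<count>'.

X=5 O=5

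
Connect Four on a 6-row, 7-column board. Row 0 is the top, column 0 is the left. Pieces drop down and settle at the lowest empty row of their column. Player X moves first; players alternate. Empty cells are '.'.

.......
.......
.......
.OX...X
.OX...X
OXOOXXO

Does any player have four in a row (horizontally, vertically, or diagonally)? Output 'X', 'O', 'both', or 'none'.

none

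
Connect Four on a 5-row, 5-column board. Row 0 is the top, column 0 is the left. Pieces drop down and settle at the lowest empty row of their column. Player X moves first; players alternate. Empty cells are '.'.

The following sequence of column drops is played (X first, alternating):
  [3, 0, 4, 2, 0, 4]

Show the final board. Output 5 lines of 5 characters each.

Answer: .....
.....
.....
X...O
O.OXX

Derivation:
Move 1: X drops in col 3, lands at row 4
Move 2: O drops in col 0, lands at row 4
Move 3: X drops in col 4, lands at row 4
Move 4: O drops in col 2, lands at row 4
Move 5: X drops in col 0, lands at row 3
Move 6: O drops in col 4, lands at row 3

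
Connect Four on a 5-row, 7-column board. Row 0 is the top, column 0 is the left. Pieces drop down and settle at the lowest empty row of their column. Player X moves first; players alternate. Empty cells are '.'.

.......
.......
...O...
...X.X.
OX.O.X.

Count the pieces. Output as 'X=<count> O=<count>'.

X=4 O=3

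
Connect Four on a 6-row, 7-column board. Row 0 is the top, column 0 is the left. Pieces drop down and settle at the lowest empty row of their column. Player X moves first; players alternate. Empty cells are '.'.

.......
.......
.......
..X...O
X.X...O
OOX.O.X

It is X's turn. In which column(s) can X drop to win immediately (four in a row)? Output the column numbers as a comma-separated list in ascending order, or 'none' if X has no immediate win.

Answer: 2

Derivation:
col 0: drop X → no win
col 1: drop X → no win
col 2: drop X → WIN!
col 3: drop X → no win
col 4: drop X → no win
col 5: drop X → no win
col 6: drop X → no win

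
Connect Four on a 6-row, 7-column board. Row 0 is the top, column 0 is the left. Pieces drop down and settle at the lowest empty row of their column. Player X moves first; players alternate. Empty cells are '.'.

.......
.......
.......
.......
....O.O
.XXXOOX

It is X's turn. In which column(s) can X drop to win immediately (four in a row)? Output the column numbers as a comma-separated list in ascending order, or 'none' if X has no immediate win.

col 0: drop X → WIN!
col 1: drop X → no win
col 2: drop X → no win
col 3: drop X → no win
col 4: drop X → no win
col 5: drop X → no win
col 6: drop X → no win

Answer: 0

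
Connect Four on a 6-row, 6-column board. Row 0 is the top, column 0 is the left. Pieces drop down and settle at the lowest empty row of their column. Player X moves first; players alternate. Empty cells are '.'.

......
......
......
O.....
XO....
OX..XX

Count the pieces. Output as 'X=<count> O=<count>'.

X=4 O=3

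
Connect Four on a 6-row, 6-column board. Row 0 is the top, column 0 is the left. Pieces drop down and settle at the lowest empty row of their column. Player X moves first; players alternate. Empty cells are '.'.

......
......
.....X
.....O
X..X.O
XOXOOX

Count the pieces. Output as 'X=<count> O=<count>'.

X=6 O=5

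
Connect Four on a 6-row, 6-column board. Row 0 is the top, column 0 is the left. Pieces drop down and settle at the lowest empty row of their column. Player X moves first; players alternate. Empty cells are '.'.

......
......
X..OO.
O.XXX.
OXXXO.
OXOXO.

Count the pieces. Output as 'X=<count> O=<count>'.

X=9 O=8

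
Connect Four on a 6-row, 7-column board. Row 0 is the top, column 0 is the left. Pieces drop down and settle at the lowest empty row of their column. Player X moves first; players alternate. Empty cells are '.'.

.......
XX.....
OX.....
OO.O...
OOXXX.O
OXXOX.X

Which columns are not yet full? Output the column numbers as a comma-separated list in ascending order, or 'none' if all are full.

Answer: 0,1,2,3,4,5,6

Derivation:
col 0: top cell = '.' → open
col 1: top cell = '.' → open
col 2: top cell = '.' → open
col 3: top cell = '.' → open
col 4: top cell = '.' → open
col 5: top cell = '.' → open
col 6: top cell = '.' → open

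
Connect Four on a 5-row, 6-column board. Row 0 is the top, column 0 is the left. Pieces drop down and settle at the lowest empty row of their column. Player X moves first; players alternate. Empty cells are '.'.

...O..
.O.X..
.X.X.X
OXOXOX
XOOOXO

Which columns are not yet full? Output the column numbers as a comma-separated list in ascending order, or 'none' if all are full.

Answer: 0,1,2,4,5

Derivation:
col 0: top cell = '.' → open
col 1: top cell = '.' → open
col 2: top cell = '.' → open
col 3: top cell = 'O' → FULL
col 4: top cell = '.' → open
col 5: top cell = '.' → open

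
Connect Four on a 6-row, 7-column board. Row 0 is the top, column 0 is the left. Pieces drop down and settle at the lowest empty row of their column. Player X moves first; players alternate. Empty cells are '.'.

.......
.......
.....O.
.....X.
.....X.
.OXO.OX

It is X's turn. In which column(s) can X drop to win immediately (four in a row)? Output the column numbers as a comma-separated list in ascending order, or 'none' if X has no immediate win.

Answer: none

Derivation:
col 0: drop X → no win
col 1: drop X → no win
col 2: drop X → no win
col 3: drop X → no win
col 4: drop X → no win
col 5: drop X → no win
col 6: drop X → no win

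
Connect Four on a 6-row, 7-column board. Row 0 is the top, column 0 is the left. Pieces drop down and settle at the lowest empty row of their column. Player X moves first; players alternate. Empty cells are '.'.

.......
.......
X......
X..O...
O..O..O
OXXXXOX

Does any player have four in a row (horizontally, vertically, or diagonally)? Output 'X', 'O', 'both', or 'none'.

X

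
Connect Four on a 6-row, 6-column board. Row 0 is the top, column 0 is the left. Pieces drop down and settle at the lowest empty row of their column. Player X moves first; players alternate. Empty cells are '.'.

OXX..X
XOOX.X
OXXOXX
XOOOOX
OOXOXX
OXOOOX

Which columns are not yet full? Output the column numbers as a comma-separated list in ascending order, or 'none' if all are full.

col 0: top cell = 'O' → FULL
col 1: top cell = 'X' → FULL
col 2: top cell = 'X' → FULL
col 3: top cell = '.' → open
col 4: top cell = '.' → open
col 5: top cell = 'X' → FULL

Answer: 3,4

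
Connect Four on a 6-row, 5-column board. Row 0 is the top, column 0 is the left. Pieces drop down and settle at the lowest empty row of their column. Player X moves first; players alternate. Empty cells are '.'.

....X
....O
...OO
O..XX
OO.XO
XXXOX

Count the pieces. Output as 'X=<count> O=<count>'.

X=8 O=8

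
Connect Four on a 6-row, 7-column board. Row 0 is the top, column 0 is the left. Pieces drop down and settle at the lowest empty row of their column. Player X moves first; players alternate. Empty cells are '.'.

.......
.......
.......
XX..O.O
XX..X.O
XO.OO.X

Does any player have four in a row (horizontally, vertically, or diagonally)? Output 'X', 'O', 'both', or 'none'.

none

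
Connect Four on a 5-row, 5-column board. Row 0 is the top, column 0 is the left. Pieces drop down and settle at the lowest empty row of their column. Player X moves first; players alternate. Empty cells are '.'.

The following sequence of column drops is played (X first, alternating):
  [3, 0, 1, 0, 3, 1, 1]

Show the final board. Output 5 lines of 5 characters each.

Answer: .....
.....
.X...
OO.X.
OX.X.

Derivation:
Move 1: X drops in col 3, lands at row 4
Move 2: O drops in col 0, lands at row 4
Move 3: X drops in col 1, lands at row 4
Move 4: O drops in col 0, lands at row 3
Move 5: X drops in col 3, lands at row 3
Move 6: O drops in col 1, lands at row 3
Move 7: X drops in col 1, lands at row 2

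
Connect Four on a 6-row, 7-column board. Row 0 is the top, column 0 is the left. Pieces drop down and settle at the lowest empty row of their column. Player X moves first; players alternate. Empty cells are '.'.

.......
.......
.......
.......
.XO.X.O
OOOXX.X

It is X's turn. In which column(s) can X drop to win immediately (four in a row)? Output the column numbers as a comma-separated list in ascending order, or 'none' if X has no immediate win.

Answer: 5

Derivation:
col 0: drop X → no win
col 1: drop X → no win
col 2: drop X → no win
col 3: drop X → no win
col 4: drop X → no win
col 5: drop X → WIN!
col 6: drop X → no win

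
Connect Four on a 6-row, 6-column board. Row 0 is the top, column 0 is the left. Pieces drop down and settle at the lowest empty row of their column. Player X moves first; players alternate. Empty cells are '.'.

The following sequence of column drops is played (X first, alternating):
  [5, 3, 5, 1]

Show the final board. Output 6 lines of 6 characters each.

Move 1: X drops in col 5, lands at row 5
Move 2: O drops in col 3, lands at row 5
Move 3: X drops in col 5, lands at row 4
Move 4: O drops in col 1, lands at row 5

Answer: ......
......
......
......
.....X
.O.O.X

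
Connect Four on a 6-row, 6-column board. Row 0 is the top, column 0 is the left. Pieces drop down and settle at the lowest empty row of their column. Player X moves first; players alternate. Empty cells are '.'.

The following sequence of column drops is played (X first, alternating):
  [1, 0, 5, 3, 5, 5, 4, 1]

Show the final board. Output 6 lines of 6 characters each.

Move 1: X drops in col 1, lands at row 5
Move 2: O drops in col 0, lands at row 5
Move 3: X drops in col 5, lands at row 5
Move 4: O drops in col 3, lands at row 5
Move 5: X drops in col 5, lands at row 4
Move 6: O drops in col 5, lands at row 3
Move 7: X drops in col 4, lands at row 5
Move 8: O drops in col 1, lands at row 4

Answer: ......
......
......
.....O
.O...X
OX.OXX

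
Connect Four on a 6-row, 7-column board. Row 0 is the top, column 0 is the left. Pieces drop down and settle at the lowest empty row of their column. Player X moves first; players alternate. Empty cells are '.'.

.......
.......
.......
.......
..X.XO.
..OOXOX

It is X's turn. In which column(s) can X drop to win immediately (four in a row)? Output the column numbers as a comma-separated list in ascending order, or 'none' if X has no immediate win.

Answer: none

Derivation:
col 0: drop X → no win
col 1: drop X → no win
col 2: drop X → no win
col 3: drop X → no win
col 4: drop X → no win
col 5: drop X → no win
col 6: drop X → no win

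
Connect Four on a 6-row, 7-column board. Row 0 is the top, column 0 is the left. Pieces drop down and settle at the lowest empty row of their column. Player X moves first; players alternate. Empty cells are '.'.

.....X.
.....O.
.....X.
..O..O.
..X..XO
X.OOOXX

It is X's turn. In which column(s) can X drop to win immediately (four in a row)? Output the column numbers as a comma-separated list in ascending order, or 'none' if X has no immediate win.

col 0: drop X → no win
col 1: drop X → no win
col 2: drop X → no win
col 3: drop X → no win
col 4: drop X → no win
col 6: drop X → no win

Answer: none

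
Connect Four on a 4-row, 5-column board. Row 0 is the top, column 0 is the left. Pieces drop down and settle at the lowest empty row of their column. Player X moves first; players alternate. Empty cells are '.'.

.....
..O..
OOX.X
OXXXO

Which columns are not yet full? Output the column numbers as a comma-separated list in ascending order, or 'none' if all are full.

col 0: top cell = '.' → open
col 1: top cell = '.' → open
col 2: top cell = '.' → open
col 3: top cell = '.' → open
col 4: top cell = '.' → open

Answer: 0,1,2,3,4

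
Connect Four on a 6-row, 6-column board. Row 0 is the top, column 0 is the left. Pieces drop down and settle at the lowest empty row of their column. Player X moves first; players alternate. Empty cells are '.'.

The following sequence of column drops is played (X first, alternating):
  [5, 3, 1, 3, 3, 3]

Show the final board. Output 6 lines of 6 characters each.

Answer: ......
......
...O..
...X..
...O..
.X.O.X

Derivation:
Move 1: X drops in col 5, lands at row 5
Move 2: O drops in col 3, lands at row 5
Move 3: X drops in col 1, lands at row 5
Move 4: O drops in col 3, lands at row 4
Move 5: X drops in col 3, lands at row 3
Move 6: O drops in col 3, lands at row 2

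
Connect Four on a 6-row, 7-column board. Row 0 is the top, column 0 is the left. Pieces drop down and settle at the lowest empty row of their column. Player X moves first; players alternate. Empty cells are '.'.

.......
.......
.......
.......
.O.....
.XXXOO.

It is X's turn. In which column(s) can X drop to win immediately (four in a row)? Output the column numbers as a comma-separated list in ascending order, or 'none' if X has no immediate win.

col 0: drop X → WIN!
col 1: drop X → no win
col 2: drop X → no win
col 3: drop X → no win
col 4: drop X → no win
col 5: drop X → no win
col 6: drop X → no win

Answer: 0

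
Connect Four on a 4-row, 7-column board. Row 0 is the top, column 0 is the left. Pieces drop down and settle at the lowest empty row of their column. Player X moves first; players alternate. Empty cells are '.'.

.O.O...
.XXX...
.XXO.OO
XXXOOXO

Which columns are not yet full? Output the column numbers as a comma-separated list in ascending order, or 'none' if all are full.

col 0: top cell = '.' → open
col 1: top cell = 'O' → FULL
col 2: top cell = '.' → open
col 3: top cell = 'O' → FULL
col 4: top cell = '.' → open
col 5: top cell = '.' → open
col 6: top cell = '.' → open

Answer: 0,2,4,5,6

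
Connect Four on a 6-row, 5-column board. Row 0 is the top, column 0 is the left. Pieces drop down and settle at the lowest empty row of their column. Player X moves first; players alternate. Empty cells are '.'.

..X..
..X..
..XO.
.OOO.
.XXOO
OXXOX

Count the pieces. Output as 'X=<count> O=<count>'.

X=8 O=8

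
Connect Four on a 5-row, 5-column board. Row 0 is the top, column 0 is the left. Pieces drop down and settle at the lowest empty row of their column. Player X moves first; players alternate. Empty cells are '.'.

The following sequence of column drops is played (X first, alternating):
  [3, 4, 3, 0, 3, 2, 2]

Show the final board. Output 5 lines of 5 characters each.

Answer: .....
.....
...X.
..XX.
O.OXO

Derivation:
Move 1: X drops in col 3, lands at row 4
Move 2: O drops in col 4, lands at row 4
Move 3: X drops in col 3, lands at row 3
Move 4: O drops in col 0, lands at row 4
Move 5: X drops in col 3, lands at row 2
Move 6: O drops in col 2, lands at row 4
Move 7: X drops in col 2, lands at row 3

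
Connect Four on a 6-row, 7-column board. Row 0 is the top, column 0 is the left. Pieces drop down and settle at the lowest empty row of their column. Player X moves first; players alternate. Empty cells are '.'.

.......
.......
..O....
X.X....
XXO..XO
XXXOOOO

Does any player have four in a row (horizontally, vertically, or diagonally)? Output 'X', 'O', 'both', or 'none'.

O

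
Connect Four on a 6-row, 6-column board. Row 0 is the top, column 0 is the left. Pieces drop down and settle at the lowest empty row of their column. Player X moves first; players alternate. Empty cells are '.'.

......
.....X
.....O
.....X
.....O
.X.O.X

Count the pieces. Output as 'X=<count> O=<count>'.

X=4 O=3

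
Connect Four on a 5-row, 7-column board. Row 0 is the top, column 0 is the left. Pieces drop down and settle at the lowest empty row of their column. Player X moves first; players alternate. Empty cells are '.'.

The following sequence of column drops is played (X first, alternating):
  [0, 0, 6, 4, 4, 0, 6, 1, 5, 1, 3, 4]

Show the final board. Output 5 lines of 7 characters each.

Move 1: X drops in col 0, lands at row 4
Move 2: O drops in col 0, lands at row 3
Move 3: X drops in col 6, lands at row 4
Move 4: O drops in col 4, lands at row 4
Move 5: X drops in col 4, lands at row 3
Move 6: O drops in col 0, lands at row 2
Move 7: X drops in col 6, lands at row 3
Move 8: O drops in col 1, lands at row 4
Move 9: X drops in col 5, lands at row 4
Move 10: O drops in col 1, lands at row 3
Move 11: X drops in col 3, lands at row 4
Move 12: O drops in col 4, lands at row 2

Answer: .......
.......
O...O..
OO..X.X
XO.XOXX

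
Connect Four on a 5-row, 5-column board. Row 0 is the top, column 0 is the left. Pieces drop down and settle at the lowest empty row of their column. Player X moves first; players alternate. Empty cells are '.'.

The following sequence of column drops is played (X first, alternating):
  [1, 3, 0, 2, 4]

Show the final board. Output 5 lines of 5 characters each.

Answer: .....
.....
.....
.....
XXOOX

Derivation:
Move 1: X drops in col 1, lands at row 4
Move 2: O drops in col 3, lands at row 4
Move 3: X drops in col 0, lands at row 4
Move 4: O drops in col 2, lands at row 4
Move 5: X drops in col 4, lands at row 4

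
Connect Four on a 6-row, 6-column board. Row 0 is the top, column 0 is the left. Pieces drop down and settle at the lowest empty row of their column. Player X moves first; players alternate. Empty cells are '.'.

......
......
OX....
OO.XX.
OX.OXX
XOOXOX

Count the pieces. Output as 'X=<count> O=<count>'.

X=9 O=8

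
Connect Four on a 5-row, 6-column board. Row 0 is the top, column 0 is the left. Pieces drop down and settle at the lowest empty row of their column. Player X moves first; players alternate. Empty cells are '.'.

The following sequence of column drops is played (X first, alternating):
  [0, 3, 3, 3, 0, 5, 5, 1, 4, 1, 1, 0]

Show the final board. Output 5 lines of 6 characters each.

Move 1: X drops in col 0, lands at row 4
Move 2: O drops in col 3, lands at row 4
Move 3: X drops in col 3, lands at row 3
Move 4: O drops in col 3, lands at row 2
Move 5: X drops in col 0, lands at row 3
Move 6: O drops in col 5, lands at row 4
Move 7: X drops in col 5, lands at row 3
Move 8: O drops in col 1, lands at row 4
Move 9: X drops in col 4, lands at row 4
Move 10: O drops in col 1, lands at row 3
Move 11: X drops in col 1, lands at row 2
Move 12: O drops in col 0, lands at row 2

Answer: ......
......
OX.O..
XO.X.X
XO.OXO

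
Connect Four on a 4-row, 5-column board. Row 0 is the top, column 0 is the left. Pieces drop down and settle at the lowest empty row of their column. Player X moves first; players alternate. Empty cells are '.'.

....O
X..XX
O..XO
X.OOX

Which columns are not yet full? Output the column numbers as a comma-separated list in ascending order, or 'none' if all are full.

col 0: top cell = '.' → open
col 1: top cell = '.' → open
col 2: top cell = '.' → open
col 3: top cell = '.' → open
col 4: top cell = 'O' → FULL

Answer: 0,1,2,3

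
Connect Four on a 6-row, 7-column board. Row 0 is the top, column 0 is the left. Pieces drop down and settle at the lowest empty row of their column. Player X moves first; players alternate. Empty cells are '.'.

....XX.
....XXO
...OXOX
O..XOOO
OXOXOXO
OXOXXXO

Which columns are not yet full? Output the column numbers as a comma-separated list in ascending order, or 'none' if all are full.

col 0: top cell = '.' → open
col 1: top cell = '.' → open
col 2: top cell = '.' → open
col 3: top cell = '.' → open
col 4: top cell = 'X' → FULL
col 5: top cell = 'X' → FULL
col 6: top cell = '.' → open

Answer: 0,1,2,3,6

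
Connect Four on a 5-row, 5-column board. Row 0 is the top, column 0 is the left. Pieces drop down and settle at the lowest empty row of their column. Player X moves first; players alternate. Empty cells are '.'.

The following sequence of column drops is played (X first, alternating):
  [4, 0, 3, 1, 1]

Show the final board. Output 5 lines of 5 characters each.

Move 1: X drops in col 4, lands at row 4
Move 2: O drops in col 0, lands at row 4
Move 3: X drops in col 3, lands at row 4
Move 4: O drops in col 1, lands at row 4
Move 5: X drops in col 1, lands at row 3

Answer: .....
.....
.....
.X...
OO.XX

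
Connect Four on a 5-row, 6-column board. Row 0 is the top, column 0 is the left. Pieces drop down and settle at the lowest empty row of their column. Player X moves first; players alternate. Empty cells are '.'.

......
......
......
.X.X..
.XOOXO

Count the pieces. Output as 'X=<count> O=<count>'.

X=4 O=3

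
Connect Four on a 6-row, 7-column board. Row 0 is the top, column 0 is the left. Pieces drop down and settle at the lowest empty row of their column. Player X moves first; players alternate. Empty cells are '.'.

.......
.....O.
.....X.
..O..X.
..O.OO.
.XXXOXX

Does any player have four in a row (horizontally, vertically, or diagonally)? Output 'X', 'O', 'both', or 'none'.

none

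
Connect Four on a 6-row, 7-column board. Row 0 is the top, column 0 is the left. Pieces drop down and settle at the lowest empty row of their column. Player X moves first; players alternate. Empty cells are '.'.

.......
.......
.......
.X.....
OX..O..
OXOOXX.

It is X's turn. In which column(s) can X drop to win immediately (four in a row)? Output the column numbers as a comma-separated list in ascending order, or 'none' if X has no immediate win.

col 0: drop X → no win
col 1: drop X → WIN!
col 2: drop X → no win
col 3: drop X → no win
col 4: drop X → no win
col 5: drop X → no win
col 6: drop X → no win

Answer: 1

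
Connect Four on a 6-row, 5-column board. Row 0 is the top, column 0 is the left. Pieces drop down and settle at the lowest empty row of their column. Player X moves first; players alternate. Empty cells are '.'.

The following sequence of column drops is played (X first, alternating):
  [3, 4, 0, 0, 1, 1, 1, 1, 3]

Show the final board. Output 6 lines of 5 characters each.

Answer: .....
.....
.O...
.X...
OO.X.
XX.XO

Derivation:
Move 1: X drops in col 3, lands at row 5
Move 2: O drops in col 4, lands at row 5
Move 3: X drops in col 0, lands at row 5
Move 4: O drops in col 0, lands at row 4
Move 5: X drops in col 1, lands at row 5
Move 6: O drops in col 1, lands at row 4
Move 7: X drops in col 1, lands at row 3
Move 8: O drops in col 1, lands at row 2
Move 9: X drops in col 3, lands at row 4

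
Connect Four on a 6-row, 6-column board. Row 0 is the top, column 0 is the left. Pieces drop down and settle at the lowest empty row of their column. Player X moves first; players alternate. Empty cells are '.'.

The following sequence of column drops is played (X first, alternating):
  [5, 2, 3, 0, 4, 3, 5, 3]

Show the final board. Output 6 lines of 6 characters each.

Answer: ......
......
......
...O..
...O.X
O.OXXX

Derivation:
Move 1: X drops in col 5, lands at row 5
Move 2: O drops in col 2, lands at row 5
Move 3: X drops in col 3, lands at row 5
Move 4: O drops in col 0, lands at row 5
Move 5: X drops in col 4, lands at row 5
Move 6: O drops in col 3, lands at row 4
Move 7: X drops in col 5, lands at row 4
Move 8: O drops in col 3, lands at row 3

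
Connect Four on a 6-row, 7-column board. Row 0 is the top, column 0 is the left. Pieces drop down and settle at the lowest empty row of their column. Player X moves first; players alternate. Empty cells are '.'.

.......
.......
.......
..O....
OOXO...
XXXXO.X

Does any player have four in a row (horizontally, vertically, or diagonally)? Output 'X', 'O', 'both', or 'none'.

X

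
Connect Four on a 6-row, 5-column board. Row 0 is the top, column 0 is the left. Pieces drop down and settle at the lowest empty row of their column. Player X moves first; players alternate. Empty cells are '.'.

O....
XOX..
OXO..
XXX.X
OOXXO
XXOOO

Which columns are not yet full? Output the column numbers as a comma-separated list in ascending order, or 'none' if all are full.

Answer: 1,2,3,4

Derivation:
col 0: top cell = 'O' → FULL
col 1: top cell = '.' → open
col 2: top cell = '.' → open
col 3: top cell = '.' → open
col 4: top cell = '.' → open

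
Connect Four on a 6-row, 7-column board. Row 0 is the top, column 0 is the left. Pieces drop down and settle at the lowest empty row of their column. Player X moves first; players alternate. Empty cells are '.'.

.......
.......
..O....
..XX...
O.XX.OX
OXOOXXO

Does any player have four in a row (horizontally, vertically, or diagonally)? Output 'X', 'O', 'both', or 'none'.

none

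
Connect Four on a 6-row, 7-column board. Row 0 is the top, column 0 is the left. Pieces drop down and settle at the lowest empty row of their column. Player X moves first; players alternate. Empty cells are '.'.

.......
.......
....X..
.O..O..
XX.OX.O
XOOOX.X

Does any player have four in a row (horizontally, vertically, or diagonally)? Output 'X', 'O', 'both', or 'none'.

none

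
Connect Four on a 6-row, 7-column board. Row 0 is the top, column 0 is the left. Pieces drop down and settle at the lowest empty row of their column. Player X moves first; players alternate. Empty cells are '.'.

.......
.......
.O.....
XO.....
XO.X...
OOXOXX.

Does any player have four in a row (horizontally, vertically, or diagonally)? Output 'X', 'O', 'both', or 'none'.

O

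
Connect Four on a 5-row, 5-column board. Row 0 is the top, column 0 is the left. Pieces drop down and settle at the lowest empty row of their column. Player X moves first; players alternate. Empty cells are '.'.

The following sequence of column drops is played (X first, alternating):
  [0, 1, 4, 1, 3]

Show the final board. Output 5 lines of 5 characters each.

Move 1: X drops in col 0, lands at row 4
Move 2: O drops in col 1, lands at row 4
Move 3: X drops in col 4, lands at row 4
Move 4: O drops in col 1, lands at row 3
Move 5: X drops in col 3, lands at row 4

Answer: .....
.....
.....
.O...
XO.XX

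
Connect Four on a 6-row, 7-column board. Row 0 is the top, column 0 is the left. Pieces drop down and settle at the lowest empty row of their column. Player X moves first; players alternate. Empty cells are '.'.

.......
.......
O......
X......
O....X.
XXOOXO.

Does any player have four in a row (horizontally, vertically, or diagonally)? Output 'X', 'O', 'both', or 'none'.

none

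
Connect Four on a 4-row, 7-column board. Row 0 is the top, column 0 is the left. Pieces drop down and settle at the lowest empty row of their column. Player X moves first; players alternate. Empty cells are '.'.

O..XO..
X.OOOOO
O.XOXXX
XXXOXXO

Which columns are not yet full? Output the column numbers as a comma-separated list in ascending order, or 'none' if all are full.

col 0: top cell = 'O' → FULL
col 1: top cell = '.' → open
col 2: top cell = '.' → open
col 3: top cell = 'X' → FULL
col 4: top cell = 'O' → FULL
col 5: top cell = '.' → open
col 6: top cell = '.' → open

Answer: 1,2,5,6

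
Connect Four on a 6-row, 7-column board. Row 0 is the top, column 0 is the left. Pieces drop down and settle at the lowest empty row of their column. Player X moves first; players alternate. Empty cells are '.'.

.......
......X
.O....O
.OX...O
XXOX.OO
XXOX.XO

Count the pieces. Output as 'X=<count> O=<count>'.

X=9 O=9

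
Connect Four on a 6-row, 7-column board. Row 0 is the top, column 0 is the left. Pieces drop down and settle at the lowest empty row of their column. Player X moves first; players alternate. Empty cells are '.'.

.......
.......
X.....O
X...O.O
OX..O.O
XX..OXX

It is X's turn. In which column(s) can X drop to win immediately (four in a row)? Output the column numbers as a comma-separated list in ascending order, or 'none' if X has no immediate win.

col 0: drop X → no win
col 1: drop X → no win
col 2: drop X → no win
col 3: drop X → no win
col 4: drop X → no win
col 5: drop X → no win
col 6: drop X → no win

Answer: none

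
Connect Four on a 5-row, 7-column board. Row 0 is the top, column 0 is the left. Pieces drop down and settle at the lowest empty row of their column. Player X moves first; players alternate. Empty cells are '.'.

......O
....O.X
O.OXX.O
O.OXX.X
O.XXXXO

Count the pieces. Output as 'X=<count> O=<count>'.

X=10 O=9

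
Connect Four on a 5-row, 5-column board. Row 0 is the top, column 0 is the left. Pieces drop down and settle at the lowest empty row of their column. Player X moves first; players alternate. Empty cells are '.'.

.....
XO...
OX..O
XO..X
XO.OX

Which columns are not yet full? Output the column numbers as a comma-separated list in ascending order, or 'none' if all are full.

Answer: 0,1,2,3,4

Derivation:
col 0: top cell = '.' → open
col 1: top cell = '.' → open
col 2: top cell = '.' → open
col 3: top cell = '.' → open
col 4: top cell = '.' → open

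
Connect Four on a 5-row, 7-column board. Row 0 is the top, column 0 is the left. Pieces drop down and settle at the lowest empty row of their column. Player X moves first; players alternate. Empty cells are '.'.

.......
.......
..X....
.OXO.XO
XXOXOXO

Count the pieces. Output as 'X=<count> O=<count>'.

X=7 O=6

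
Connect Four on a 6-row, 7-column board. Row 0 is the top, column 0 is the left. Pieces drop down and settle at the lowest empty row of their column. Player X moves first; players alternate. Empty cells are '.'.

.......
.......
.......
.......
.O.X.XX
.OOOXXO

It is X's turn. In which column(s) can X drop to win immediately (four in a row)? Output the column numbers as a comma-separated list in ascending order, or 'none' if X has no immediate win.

col 0: drop X → no win
col 1: drop X → no win
col 2: drop X → no win
col 3: drop X → no win
col 4: drop X → WIN!
col 5: drop X → no win
col 6: drop X → no win

Answer: 4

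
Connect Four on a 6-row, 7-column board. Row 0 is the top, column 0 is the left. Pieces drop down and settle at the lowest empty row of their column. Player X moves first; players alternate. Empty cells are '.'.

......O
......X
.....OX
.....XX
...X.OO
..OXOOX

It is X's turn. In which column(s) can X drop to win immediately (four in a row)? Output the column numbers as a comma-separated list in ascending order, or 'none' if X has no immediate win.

col 0: drop X → no win
col 1: drop X → no win
col 2: drop X → no win
col 3: drop X → no win
col 4: drop X → WIN!
col 5: drop X → no win

Answer: 4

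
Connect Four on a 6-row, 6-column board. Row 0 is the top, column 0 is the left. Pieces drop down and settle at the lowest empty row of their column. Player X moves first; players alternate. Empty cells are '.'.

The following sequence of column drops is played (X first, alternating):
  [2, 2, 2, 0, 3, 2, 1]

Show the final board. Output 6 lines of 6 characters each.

Answer: ......
......
..O...
..X...
..O...
OXXX..

Derivation:
Move 1: X drops in col 2, lands at row 5
Move 2: O drops in col 2, lands at row 4
Move 3: X drops in col 2, lands at row 3
Move 4: O drops in col 0, lands at row 5
Move 5: X drops in col 3, lands at row 5
Move 6: O drops in col 2, lands at row 2
Move 7: X drops in col 1, lands at row 5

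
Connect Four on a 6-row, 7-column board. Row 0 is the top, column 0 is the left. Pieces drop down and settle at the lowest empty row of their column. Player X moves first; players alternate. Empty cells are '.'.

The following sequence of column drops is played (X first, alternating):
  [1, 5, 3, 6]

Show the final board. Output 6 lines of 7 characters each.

Answer: .......
.......
.......
.......
.......
.X.X.OO

Derivation:
Move 1: X drops in col 1, lands at row 5
Move 2: O drops in col 5, lands at row 5
Move 3: X drops in col 3, lands at row 5
Move 4: O drops in col 6, lands at row 5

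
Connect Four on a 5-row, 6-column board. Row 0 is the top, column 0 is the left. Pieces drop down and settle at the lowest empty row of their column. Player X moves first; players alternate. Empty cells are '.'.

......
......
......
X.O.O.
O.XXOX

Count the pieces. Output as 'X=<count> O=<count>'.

X=4 O=4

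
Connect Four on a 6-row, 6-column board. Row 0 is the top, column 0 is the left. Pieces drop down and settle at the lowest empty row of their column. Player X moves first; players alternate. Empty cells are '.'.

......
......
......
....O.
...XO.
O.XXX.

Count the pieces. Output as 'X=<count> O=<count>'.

X=4 O=3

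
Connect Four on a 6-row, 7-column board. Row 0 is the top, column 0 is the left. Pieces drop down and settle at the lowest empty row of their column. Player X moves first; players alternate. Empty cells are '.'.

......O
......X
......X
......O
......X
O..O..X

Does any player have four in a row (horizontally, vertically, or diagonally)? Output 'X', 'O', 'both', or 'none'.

none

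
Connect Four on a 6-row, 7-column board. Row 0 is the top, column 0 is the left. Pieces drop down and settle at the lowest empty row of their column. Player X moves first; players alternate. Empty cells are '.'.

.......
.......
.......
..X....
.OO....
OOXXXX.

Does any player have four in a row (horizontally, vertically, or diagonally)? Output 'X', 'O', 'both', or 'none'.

X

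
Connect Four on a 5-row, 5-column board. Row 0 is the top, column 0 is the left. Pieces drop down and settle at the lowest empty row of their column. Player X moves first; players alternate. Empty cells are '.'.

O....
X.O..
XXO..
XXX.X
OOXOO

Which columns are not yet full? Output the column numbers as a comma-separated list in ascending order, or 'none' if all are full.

Answer: 1,2,3,4

Derivation:
col 0: top cell = 'O' → FULL
col 1: top cell = '.' → open
col 2: top cell = '.' → open
col 3: top cell = '.' → open
col 4: top cell = '.' → open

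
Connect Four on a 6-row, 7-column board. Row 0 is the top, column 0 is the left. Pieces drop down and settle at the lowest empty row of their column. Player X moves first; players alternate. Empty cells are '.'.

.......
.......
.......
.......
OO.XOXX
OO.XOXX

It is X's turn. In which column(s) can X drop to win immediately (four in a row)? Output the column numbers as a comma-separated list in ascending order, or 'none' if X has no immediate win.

Answer: none

Derivation:
col 0: drop X → no win
col 1: drop X → no win
col 2: drop X → no win
col 3: drop X → no win
col 4: drop X → no win
col 5: drop X → no win
col 6: drop X → no win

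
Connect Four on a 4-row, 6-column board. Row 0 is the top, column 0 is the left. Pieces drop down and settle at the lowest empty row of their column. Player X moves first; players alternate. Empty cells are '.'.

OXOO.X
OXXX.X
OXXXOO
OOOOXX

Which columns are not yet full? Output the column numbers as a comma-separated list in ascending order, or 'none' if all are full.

col 0: top cell = 'O' → FULL
col 1: top cell = 'X' → FULL
col 2: top cell = 'O' → FULL
col 3: top cell = 'O' → FULL
col 4: top cell = '.' → open
col 5: top cell = 'X' → FULL

Answer: 4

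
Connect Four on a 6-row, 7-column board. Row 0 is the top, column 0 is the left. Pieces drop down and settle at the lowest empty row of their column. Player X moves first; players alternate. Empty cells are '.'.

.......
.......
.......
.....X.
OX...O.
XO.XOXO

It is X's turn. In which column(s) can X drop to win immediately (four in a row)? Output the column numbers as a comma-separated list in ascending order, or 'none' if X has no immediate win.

col 0: drop X → no win
col 1: drop X → no win
col 2: drop X → no win
col 3: drop X → no win
col 4: drop X → no win
col 5: drop X → no win
col 6: drop X → no win

Answer: none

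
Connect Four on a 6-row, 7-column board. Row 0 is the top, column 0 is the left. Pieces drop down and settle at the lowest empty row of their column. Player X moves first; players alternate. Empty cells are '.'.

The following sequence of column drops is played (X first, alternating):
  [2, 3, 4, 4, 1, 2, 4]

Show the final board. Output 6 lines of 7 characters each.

Answer: .......
.......
.......
....X..
..O.O..
.XXOX..

Derivation:
Move 1: X drops in col 2, lands at row 5
Move 2: O drops in col 3, lands at row 5
Move 3: X drops in col 4, lands at row 5
Move 4: O drops in col 4, lands at row 4
Move 5: X drops in col 1, lands at row 5
Move 6: O drops in col 2, lands at row 4
Move 7: X drops in col 4, lands at row 3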